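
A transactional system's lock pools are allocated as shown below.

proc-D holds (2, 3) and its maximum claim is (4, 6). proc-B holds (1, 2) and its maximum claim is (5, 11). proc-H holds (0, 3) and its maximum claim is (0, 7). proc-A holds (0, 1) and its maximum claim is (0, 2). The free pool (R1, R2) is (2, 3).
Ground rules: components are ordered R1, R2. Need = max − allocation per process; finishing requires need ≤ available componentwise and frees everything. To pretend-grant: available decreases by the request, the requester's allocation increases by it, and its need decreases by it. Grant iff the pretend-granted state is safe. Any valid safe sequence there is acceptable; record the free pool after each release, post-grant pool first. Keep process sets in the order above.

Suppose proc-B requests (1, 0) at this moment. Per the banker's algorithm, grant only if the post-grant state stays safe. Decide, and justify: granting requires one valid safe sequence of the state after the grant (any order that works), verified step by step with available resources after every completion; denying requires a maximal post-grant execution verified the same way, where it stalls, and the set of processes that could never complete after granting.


DENY — the pretend-granted state is unsafe.
Key observation: the wall is R1: completing proc-A, proc-H brings the pool only to (1, 7), and all the rest need more.
After a pretend grant, a maximal execution: proc-A, proc-H — then nothing else fits. Step-by-step check:
  pool = (1, 3)
  proc-A needs (0, 1) <= (1, 3) -> finishes; pool += (0, 1) = (1, 4)
  proc-H needs (0, 4) <= (1, 4) -> finishes; pool += (0, 3) = (1, 7)
  blocked: proc-D wants (2, 3), pool (1, 7) — not enough R1
  blocked: proc-B wants (3, 9), pool (1, 7) — not enough R1 and R2
Had the request been granted, proc-D and proc-B could never finish.


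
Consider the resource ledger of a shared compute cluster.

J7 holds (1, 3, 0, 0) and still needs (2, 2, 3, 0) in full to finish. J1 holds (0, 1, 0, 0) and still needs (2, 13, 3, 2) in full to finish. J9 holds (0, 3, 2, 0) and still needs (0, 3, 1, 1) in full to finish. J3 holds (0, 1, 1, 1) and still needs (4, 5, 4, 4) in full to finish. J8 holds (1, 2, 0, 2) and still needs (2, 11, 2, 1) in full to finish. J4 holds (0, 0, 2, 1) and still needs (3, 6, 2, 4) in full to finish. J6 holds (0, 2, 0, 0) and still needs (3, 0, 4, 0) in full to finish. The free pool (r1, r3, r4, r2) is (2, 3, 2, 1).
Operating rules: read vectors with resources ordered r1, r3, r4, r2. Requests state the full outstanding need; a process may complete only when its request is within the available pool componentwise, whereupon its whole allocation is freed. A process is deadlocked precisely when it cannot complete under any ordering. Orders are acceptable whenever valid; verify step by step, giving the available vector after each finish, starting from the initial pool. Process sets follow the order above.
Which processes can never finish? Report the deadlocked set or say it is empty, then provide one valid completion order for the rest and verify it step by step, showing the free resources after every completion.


Deadlocked set: J3 and J4.
Key observation: no order helps: past J9, J7, J6, J8, J1, the free pool tops out at (4, 14, 4, 3), below what each blocked process needs in r2.
The rest can finish in the order J9, J7, J6, J8, J1. Verifying each step:
  pool = (2, 3, 2, 1)
  J9: need (0, 3, 1, 1) fits (2, 3, 2, 1); releases (0, 3, 2, 0), pool now (2, 6, 4, 1)
  J7: need (2, 2, 3, 0) fits (2, 6, 4, 1); releases (1, 3, 0, 0), pool now (3, 9, 4, 1)
  J6: need (3, 0, 4, 0) fits (3, 9, 4, 1); releases (0, 2, 0, 0), pool now (3, 11, 4, 1)
  J8: need (2, 11, 2, 1) fits (3, 11, 4, 1); releases (1, 2, 0, 2), pool now (4, 13, 4, 3)
  J1: need (2, 13, 3, 2) fits (4, 13, 4, 3); releases (0, 1, 0, 0), pool now (4, 14, 4, 3)
The stuck group stays short no matter what:
  blocked: J3 wants (4, 5, 4, 4), pool (4, 14, 4, 3) — not enough r2
  blocked: J4 wants (3, 6, 2, 4), pool (4, 14, 4, 3) — not enough r2


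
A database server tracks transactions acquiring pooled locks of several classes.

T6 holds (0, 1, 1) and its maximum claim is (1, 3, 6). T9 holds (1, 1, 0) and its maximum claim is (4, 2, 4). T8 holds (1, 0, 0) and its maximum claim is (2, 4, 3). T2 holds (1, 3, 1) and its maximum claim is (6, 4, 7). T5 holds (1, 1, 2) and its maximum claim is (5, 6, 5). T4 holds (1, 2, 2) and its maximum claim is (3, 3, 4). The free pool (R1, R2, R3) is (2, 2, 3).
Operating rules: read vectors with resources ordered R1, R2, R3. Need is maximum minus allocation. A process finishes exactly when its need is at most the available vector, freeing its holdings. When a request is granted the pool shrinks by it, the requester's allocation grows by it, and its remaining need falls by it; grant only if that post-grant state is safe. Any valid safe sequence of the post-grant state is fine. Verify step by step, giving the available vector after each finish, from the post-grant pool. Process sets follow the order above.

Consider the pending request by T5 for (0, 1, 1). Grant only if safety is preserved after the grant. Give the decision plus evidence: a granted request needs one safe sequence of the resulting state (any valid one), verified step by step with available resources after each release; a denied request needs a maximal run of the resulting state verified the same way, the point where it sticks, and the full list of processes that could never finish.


GRANT. The post-grant state is safe; one safe sequence: T4, T9, T5, T2, T6, T8.
Key observation: even at the reduced pool (2, 1, 2), T4 fits immediately, so safety survives the grant.
Check on the post-grant state, step by step:
  pool = (2, 1, 2)
  T4: need (2, 1, 2) fits (2, 1, 2); releases (1, 2, 2), pool now (3, 3, 4)
  T9: need (3, 1, 4) fits (3, 3, 4); releases (1, 1, 0), pool now (4, 4, 4)
  T5: need (4, 4, 2) fits (4, 4, 4); releases (1, 2, 3), pool now (5, 6, 7)
  T2: need (5, 1, 6) fits (5, 6, 7); releases (1, 3, 1), pool now (6, 9, 8)
  T6: need (1, 2, 5) fits (6, 9, 8); releases (0, 1, 1), pool now (6, 10, 9)
  T8: need (1, 4, 3) fits (6, 10, 9); releases (1, 0, 0), pool now (7, 10, 9)


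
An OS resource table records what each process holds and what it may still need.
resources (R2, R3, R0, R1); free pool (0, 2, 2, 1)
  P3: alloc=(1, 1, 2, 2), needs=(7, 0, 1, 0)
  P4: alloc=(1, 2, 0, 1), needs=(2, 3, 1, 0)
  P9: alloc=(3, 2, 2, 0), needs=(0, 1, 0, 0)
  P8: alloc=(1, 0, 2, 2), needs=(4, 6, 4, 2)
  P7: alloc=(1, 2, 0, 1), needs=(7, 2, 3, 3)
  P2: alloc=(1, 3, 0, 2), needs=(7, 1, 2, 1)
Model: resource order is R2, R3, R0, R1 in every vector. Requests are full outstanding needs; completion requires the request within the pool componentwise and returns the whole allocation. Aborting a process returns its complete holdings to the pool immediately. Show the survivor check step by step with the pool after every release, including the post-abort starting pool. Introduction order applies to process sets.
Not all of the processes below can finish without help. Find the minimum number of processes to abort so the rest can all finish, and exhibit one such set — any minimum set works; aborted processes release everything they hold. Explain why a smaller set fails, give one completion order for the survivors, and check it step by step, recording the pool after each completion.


The answer: abort P7 and P2.
Key observation: the returned (2, 5, 0, 3) from P7 and P2 is what brings P3 — unrunnable before, under any order — into play at step 4.
No one abort is enough; case by case: P3 alone leaves P7 blocked (short on R2); P4 alone leaves P3 blocked (short on R2); P9 alone leaves P3 blocked (short on R2); P8 alone leaves P3 blocked (short on R2); P7 alone leaves P3 blocked (short on R2); P2 alone leaves P3 blocked (short on R2).
The survivors complete as P9, P8, P4, P3. Walking it through (starting from the post-abort pool):
  pool = (2, 7, 2, 4)
  P9 needs (0, 1, 0, 0) <= (2, 7, 2, 4) -> finishes; pool += (3, 2, 2, 0) = (5, 9, 4, 4)
  P8 needs (4, 6, 4, 2) <= (5, 9, 4, 4) -> finishes; pool += (1, 0, 2, 2) = (6, 9, 6, 6)
  P4 needs (2, 3, 1, 0) <= (6, 9, 6, 6) -> finishes; pool += (1, 2, 0, 1) = (7, 11, 6, 7)
  P3 needs (7, 0, 1, 0) <= (7, 11, 6, 7) -> finishes; pool += (1, 1, 2, 2) = (8, 12, 8, 9)


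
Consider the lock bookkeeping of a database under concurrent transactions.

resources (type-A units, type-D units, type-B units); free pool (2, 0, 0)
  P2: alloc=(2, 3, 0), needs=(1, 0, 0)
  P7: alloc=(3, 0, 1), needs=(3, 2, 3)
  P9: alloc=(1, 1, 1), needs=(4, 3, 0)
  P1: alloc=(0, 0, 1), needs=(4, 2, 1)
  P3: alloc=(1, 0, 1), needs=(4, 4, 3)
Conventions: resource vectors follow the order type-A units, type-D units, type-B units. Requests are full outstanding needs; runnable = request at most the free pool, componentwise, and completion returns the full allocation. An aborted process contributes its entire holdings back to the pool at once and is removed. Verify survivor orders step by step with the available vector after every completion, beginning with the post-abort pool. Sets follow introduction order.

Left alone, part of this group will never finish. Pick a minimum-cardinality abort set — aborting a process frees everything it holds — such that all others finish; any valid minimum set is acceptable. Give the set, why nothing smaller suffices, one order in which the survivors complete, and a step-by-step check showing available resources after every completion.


Abort P3.
Key observation: no ordering could ever have run P7 before the abort of P3; with (1, 0, 1) back in the pool it fits at step 4.
No smaller set exists: with zero aborts the deadlock remains.
One survivor order: P2, P9, P1, P7. Walking it through (post-abort pool first):
  pool = (3, 0, 1)
  run P2 (needs (1, 0, 0), free (3, 0, 1)); after release of (2, 3, 0) the pool is (5, 3, 1)
  run P9 (needs (4, 3, 0), free (5, 3, 1)); after release of (1, 1, 1) the pool is (6, 4, 2)
  run P1 (needs (4, 2, 1), free (6, 4, 2)); after release of (0, 0, 1) the pool is (6, 4, 3)
  run P7 (needs (3, 2, 3), free (6, 4, 3)); after release of (3, 0, 1) the pool is (9, 4, 4)


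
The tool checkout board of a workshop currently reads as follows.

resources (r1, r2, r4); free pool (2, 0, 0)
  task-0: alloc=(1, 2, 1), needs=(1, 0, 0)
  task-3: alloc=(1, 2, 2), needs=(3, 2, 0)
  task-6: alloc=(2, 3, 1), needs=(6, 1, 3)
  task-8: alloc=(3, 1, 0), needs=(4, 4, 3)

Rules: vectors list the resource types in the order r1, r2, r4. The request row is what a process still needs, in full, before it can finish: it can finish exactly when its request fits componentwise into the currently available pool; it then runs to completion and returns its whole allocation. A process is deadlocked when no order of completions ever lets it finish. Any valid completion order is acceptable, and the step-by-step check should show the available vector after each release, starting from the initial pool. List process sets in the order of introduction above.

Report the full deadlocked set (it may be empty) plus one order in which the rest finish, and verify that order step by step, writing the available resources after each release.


The deadlocked set is empty.
Key observation: starting with task-0, each completion frees enough for the next — no one is permanently blocked.
The rest can finish in the order task-0, task-3, task-8, task-6. Verifying each step:
  pool = (2, 0, 0)
  task-0 needs (1, 0, 0) <= (2, 0, 0) -> finishes; pool += (1, 2, 1) = (3, 2, 1)
  task-3 needs (3, 2, 0) <= (3, 2, 1) -> finishes; pool += (1, 2, 2) = (4, 4, 3)
  task-8 needs (4, 4, 3) <= (4, 4, 3) -> finishes; pool += (3, 1, 0) = (7, 5, 3)
  task-6 needs (6, 1, 3) <= (7, 5, 3) -> finishes; pool += (2, 3, 1) = (9, 8, 4)


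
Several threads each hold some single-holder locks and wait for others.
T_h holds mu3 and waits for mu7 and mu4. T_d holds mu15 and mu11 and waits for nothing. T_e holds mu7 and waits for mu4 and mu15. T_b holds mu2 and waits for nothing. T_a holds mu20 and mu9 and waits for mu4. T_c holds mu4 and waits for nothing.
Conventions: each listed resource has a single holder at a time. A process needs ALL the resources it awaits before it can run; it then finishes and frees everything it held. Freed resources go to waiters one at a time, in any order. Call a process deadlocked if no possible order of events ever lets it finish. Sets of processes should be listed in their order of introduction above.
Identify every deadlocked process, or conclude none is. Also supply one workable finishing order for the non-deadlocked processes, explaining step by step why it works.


No process is deadlocked.
Key observation: the waits form no ring: some process can always run, and its releases unblock the others one by one.
The rest can finish in the order T_c, T_d, T_e, T_a, T_h, T_b.
Verifying each step:
  run T_c (it waits on nothing); releases mu4
  run T_d (it waits on nothing); releases mu15 and mu11
  T_e: everything it awaited (mu4 and mu15) is free; runs, freeing mu7
  T_a: everything it awaited (mu4) is free; runs, freeing mu20 and mu9
  T_h: everything it awaited (mu7 and mu4) is free; runs, freeing mu3
  run T_b (it waits on nothing); releases mu2


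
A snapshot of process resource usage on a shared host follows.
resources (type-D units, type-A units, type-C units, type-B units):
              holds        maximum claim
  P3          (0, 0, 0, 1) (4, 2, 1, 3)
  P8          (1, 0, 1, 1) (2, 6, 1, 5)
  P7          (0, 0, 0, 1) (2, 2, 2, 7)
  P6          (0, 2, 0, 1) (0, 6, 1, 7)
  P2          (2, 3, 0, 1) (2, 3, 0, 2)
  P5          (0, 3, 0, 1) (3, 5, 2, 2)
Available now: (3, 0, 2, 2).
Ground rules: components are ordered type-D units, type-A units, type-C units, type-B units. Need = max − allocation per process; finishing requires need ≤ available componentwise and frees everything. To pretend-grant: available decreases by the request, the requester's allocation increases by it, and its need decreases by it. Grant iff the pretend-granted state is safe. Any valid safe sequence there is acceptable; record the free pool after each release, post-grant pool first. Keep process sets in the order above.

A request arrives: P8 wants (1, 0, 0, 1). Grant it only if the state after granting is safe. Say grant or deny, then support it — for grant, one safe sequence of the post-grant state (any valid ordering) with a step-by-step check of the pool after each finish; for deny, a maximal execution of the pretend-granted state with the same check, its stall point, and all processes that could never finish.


GRANT: granting preserves safety; a valid post-grant sequence is P2, P5, P3, P8, P6, P7.
Key observation: post-grant, (2, 0, 2, 1) remains, and an order beginning with P2 completes everyone.
Check on the post-grant state, step by step:
  pool = (2, 0, 2, 1)
  P2 needs (0, 0, 0, 1) <= (2, 0, 2, 1) -> finishes; pool += (2, 3, 0, 1) = (4, 3, 2, 2)
  P5 needs (3, 2, 2, 1) <= (4, 3, 2, 2) -> finishes; pool += (0, 3, 0, 1) = (4, 6, 2, 3)
  P3 needs (4, 2, 1, 2) <= (4, 6, 2, 3) -> finishes; pool += (0, 0, 0, 1) = (4, 6, 2, 4)
  P8 needs (0, 6, 0, 3) <= (4, 6, 2, 4) -> finishes; pool += (2, 0, 1, 2) = (6, 6, 3, 6)
  P6 needs (0, 4, 1, 6) <= (6, 6, 3, 6) -> finishes; pool += (0, 2, 0, 1) = (6, 8, 3, 7)
  P7 needs (2, 2, 2, 6) <= (6, 8, 3, 7) -> finishes; pool += (0, 0, 0, 1) = (6, 8, 3, 8)


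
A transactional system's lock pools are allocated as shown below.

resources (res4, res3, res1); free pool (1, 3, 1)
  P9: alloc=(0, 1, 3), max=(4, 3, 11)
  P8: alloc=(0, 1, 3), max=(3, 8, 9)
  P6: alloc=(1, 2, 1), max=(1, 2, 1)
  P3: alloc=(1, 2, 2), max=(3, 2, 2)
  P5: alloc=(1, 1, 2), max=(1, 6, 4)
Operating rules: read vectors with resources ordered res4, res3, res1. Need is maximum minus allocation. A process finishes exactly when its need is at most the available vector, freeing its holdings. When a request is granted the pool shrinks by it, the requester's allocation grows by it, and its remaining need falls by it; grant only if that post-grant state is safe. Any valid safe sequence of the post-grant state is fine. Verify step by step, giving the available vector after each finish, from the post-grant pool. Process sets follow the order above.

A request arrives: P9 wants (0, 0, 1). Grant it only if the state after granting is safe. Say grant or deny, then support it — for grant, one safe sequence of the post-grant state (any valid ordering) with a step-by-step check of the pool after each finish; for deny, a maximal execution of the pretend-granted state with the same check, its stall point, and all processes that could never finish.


DENY — the pretend-granted state is unsafe.
Key observation: even finishing P6, P3, P5 leaves just (4, 8, 5) free — too little res1 for any of the remaining processes.
Pretend the grant happened; the run P6, P3, P5 goes as far as possible. Step-by-step check:
  pool = (1, 3, 0)
  P6: need (0, 0, 0) fits (1, 3, 0); releases (1, 2, 1), pool now (2, 5, 1)
  P3: need (2, 0, 0) fits (2, 5, 1); releases (1, 2, 2), pool now (3, 7, 3)
  P5: need (0, 5, 2) fits (3, 7, 3); releases (1, 1, 2), pool now (4, 8, 5)
  P9 cannot run: need (4, 2, 7) vs free (4, 8, 5) (insufficient res1)
  P8 cannot run: need (3, 7, 6) vs free (4, 8, 5) (insufficient res1)
Had the request been granted, P9 and P8 could never finish.


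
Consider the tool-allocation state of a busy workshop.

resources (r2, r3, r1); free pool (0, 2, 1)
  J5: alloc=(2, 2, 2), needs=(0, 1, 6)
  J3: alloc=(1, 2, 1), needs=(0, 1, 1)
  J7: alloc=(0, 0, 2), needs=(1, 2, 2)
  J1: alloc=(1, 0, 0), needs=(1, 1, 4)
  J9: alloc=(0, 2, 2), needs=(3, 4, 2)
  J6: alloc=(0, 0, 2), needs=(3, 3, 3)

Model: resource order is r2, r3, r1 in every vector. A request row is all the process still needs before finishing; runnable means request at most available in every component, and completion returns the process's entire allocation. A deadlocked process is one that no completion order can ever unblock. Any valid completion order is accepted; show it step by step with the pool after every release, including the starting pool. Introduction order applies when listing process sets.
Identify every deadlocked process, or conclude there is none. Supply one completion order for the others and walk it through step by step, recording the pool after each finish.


Deadlocked: J5, J9 and J6.
Key observation: after J3, J7, J1 the pool peaks at (2, 4, 4), and each blocked process is short somewhere: J5 on r1; J9 on r2; J6 on r2.
A valid finishing order for the others: J3, J7, J1. Verifying each step:
  pool = (0, 2, 1)
  J3 needs (0, 1, 1) <= (0, 2, 1) -> finishes; pool += (1, 2, 1) = (1, 4, 2)
  J7 needs (1, 2, 2) <= (1, 4, 2) -> finishes; pool += (0, 0, 2) = (1, 4, 4)
  J1 needs (1, 1, 4) <= (1, 4, 4) -> finishes; pool += (1, 0, 0) = (2, 4, 4)
The blocked processes can never fit:
  J5 still needs (0, 1, 6) but only (2, 4, 4) is free — short on r1
  J9 still needs (3, 4, 2) but only (2, 4, 4) is free — short on r2
  J6 still needs (3, 3, 3) but only (2, 4, 4) is free — short on r2


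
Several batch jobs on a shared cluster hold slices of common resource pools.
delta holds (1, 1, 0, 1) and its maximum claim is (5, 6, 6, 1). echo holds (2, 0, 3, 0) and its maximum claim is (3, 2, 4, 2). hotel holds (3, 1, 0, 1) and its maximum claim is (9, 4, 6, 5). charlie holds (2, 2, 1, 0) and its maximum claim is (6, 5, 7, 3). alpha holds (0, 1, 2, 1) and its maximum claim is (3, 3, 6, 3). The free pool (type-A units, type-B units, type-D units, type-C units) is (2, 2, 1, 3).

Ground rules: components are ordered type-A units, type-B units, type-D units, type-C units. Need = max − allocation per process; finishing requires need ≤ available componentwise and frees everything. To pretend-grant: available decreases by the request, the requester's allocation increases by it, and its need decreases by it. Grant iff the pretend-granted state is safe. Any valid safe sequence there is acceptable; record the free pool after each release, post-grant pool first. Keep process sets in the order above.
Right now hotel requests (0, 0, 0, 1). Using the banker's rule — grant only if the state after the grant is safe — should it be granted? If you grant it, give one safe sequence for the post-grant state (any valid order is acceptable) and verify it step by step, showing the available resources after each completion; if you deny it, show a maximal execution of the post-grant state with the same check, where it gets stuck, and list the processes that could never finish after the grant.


GRANT. The post-grant state is safe; one safe sequence: echo, alpha, charlie, hotel, delta.
Key observation: granting shrinks the pool to (2, 2, 1, 2), yet echo still fits and the chain goes through.
Check on the post-grant state, step by step:
  pool = (2, 2, 1, 2)
  echo: need (1, 2, 1, 2) fits (2, 2, 1, 2); releases (2, 0, 3, 0), pool now (4, 2, 4, 2)
  alpha: need (3, 2, 4, 2) fits (4, 2, 4, 2); releases (0, 1, 2, 1), pool now (4, 3, 6, 3)
  charlie: need (4, 3, 6, 3) fits (4, 3, 6, 3); releases (2, 2, 1, 0), pool now (6, 5, 7, 3)
  hotel: need (6, 3, 6, 3) fits (6, 5, 7, 3); releases (3, 1, 0, 2), pool now (9, 6, 7, 5)
  delta: need (4, 5, 6, 0) fits (9, 6, 7, 5); releases (1, 1, 0, 1), pool now (10, 7, 7, 6)


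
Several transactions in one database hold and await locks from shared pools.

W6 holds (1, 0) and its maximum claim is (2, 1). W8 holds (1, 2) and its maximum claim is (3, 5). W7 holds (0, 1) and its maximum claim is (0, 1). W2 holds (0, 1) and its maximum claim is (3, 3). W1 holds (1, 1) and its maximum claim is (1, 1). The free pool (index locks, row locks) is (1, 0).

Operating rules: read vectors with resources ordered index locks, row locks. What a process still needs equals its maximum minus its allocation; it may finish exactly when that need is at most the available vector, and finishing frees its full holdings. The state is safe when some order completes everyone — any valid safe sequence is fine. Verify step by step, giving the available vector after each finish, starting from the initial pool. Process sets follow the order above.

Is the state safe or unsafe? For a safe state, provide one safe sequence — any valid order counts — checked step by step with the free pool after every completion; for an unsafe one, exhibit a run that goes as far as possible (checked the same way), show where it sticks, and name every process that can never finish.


The state is SAFE; one workable sequence: W1, W6, W7, W2, W8.
Key observation: reading the order forward, W6 is the first process whose need (1, 1) meets the free pool (2, 1) exactly on a resource it requests.
Verifying each step:
  pool = (1, 0)
  run W1 (needs (0, 0), free (1, 0)); after release of (1, 1) the pool is (2, 1)
  run W6 (needs (1, 1), free (2, 1)); after release of (1, 0) the pool is (3, 1)
  run W7 (needs (0, 0), free (3, 1)); after release of (0, 1) the pool is (3, 2)
  run W2 (needs (3, 2), free (3, 2)); after release of (0, 1) the pool is (3, 3)
  run W8 (needs (2, 3), free (3, 3)); after release of (1, 2) the pool is (4, 5)


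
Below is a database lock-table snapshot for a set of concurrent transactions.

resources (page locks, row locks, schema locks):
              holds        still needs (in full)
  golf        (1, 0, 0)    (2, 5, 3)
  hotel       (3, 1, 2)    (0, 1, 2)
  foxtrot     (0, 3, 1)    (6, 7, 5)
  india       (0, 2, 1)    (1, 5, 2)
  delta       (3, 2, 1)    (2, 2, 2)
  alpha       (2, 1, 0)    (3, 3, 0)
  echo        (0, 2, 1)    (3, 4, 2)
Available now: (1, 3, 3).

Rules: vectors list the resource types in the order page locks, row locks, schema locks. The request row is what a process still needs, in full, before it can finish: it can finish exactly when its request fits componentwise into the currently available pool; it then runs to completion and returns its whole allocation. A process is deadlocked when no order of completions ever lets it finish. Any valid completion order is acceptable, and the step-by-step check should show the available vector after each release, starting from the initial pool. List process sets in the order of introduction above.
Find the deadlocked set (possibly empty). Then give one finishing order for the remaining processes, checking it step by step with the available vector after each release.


Nothing here is deadlocked.
Key observation: hotel leads a chain of completions in which each release enables another process.
One completion order for the rest: hotel, delta, echo, india, foxtrot, alpha, golf. Check, step by step:
  pool = (1, 3, 3)
  hotel: need (0, 1, 2) fits (1, 3, 3); releases (3, 1, 2), pool now (4, 4, 5)
  delta: need (2, 2, 2) fits (4, 4, 5); releases (3, 2, 1), pool now (7, 6, 6)
  echo: need (3, 4, 2) fits (7, 6, 6); releases (0, 2, 1), pool now (7, 8, 7)
  india: need (1, 5, 2) fits (7, 8, 7); releases (0, 2, 1), pool now (7, 10, 8)
  foxtrot: need (6, 7, 5) fits (7, 10, 8); releases (0, 3, 1), pool now (7, 13, 9)
  alpha: need (3, 3, 0) fits (7, 13, 9); releases (2, 1, 0), pool now (9, 14, 9)
  golf: need (2, 5, 3) fits (9, 14, 9); releases (1, 0, 0), pool now (10, 14, 9)


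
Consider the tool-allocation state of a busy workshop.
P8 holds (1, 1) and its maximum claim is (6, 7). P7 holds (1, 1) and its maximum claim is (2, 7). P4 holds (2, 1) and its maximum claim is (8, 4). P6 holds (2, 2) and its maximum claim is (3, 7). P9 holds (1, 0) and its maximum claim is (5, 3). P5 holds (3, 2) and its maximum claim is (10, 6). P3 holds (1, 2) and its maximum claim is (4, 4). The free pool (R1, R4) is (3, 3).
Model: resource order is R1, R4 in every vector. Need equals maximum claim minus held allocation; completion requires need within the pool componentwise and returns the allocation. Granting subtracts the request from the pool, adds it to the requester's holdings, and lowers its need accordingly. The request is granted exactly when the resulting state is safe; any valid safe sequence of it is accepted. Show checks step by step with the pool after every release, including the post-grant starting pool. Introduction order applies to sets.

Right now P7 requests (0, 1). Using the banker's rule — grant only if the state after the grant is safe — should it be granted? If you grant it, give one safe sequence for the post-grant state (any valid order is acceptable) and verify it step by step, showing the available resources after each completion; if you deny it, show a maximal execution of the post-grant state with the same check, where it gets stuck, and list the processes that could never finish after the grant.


DENY. Granting would leave the state unsafe.
Key observation: after P3, P9 the pool peaks at (5, 4), and each blocked process is short somewhere: P8 on R4; P7 on R4; P4 on R1; P6 on R4; P5 on R1.
Pretend the grant happened; the run P3, P9 goes as far as possible. Walking it through:
  pool = (3, 2)
  P3 needs (3, 2) <= (3, 2) -> finishes; pool += (1, 2) = (4, 4)
  P9 needs (4, 3) <= (4, 4) -> finishes; pool += (1, 0) = (5, 4)
  P8 still needs (5, 6) but only (5, 4) is free — short on R4
  P7 still needs (1, 5) but only (5, 4) is free — short on R4
  P4 still needs (6, 3) but only (5, 4) is free — short on R1
  P6 still needs (1, 5) but only (5, 4) is free — short on R4
  P5 still needs (7, 4) but only (5, 4) is free — short on R1
Post-grant, the permanently blocked set is P8, P7, P4, P6 and P5.


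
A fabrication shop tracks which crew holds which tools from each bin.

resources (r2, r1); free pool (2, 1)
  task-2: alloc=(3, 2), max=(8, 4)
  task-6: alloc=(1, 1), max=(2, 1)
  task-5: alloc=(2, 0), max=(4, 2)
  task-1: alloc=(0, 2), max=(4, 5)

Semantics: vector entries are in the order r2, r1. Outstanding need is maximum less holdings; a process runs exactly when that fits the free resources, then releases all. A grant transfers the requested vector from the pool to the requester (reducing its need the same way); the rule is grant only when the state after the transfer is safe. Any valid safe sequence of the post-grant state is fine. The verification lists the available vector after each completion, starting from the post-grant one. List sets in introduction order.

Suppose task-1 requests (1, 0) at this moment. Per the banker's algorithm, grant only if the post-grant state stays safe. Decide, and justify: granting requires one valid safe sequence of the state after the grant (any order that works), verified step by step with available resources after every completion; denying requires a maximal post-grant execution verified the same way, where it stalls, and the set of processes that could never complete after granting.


DENY: after the grant no complete ordering would exist.
Key observation: after task-6, task-5 the pool peaks at (4, 2), and each blocked process is short somewhere: task-2 on r2; task-1 on r1.
On the post-grant state, task-6, task-5 is a maximal run — nothing extends it. Walking it through:
  pool = (1, 1)
  task-6 needs (1, 0) <= (1, 1) -> finishes; pool += (1, 1) = (2, 2)
  task-5 needs (2, 2) <= (2, 2) -> finishes; pool += (2, 0) = (4, 2)
  blocked: task-2 wants (5, 2), pool (4, 2) — not enough r2
  blocked: task-1 wants (3, 3), pool (4, 2) — not enough r1
Post-grant, the permanently blocked set is task-2 and task-1.


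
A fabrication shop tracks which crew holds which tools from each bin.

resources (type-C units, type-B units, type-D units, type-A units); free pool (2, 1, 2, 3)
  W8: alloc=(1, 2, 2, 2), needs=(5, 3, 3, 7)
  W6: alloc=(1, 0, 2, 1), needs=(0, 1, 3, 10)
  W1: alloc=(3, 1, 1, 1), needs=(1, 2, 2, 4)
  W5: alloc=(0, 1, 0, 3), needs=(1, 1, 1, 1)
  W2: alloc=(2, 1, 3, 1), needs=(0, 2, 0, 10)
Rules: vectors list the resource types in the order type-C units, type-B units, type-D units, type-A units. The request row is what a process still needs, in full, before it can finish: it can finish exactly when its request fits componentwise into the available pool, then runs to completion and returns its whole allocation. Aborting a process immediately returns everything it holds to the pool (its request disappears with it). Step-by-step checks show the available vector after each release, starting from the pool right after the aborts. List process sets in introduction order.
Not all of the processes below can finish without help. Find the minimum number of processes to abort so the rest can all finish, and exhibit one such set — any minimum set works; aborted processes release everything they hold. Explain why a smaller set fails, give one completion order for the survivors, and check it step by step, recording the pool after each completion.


The answer: abort W6.
Key observation: the deadlocked W2 becomes finishable only because W6 released (1, 0, 2, 1); it completes at step 4 below.
Minimality: the empty abort set fails — the state is deadlocked as it stands.
One survivor order: W5, W1, W8, W2. Step-by-step check (post-abort pool first):
  pool = (3, 1, 4, 4)
  W5: need (1, 1, 1, 1) fits (3, 1, 4, 4); releases (0, 1, 0, 3), pool now (3, 2, 4, 7)
  W1: need (1, 2, 2, 4) fits (3, 2, 4, 7); releases (3, 1, 1, 1), pool now (6, 3, 5, 8)
  W8: need (5, 3, 3, 7) fits (6, 3, 5, 8); releases (1, 2, 2, 2), pool now (7, 5, 7, 10)
  W2: need (0, 2, 0, 10) fits (7, 5, 7, 10); releases (2, 1, 3, 1), pool now (9, 6, 10, 11)


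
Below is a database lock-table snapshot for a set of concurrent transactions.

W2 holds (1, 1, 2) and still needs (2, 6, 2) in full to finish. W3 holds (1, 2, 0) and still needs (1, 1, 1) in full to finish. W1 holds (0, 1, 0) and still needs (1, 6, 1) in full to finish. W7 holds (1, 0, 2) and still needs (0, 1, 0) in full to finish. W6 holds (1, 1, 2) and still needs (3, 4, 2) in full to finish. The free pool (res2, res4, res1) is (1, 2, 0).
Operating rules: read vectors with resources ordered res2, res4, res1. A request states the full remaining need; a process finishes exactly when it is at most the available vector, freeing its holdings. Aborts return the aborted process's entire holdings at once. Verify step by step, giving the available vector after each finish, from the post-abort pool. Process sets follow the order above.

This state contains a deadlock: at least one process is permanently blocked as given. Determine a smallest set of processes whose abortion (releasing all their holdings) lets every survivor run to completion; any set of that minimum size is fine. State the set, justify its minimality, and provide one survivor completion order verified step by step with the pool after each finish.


Minimum abort set: W1.
Key observation: W2 could never have finished before the abort; with (0, 1, 0) returned by W1, it fits at step 4.
Minimality: the empty abort set fails — the state is deadlocked as it stands.
The survivors complete as W7, W3, W6, W2. Verifying each step (starting from the post-abort pool):
  pool = (1, 3, 0)
  W7: need (0, 1, 0) fits (1, 3, 0); releases (1, 0, 2), pool now (2, 3, 2)
  W3: need (1, 1, 1) fits (2, 3, 2); releases (1, 2, 0), pool now (3, 5, 2)
  W6: need (3, 4, 2) fits (3, 5, 2); releases (1, 1, 2), pool now (4, 6, 4)
  W2: need (2, 6, 2) fits (4, 6, 4); releases (1, 1, 2), pool now (5, 7, 6)


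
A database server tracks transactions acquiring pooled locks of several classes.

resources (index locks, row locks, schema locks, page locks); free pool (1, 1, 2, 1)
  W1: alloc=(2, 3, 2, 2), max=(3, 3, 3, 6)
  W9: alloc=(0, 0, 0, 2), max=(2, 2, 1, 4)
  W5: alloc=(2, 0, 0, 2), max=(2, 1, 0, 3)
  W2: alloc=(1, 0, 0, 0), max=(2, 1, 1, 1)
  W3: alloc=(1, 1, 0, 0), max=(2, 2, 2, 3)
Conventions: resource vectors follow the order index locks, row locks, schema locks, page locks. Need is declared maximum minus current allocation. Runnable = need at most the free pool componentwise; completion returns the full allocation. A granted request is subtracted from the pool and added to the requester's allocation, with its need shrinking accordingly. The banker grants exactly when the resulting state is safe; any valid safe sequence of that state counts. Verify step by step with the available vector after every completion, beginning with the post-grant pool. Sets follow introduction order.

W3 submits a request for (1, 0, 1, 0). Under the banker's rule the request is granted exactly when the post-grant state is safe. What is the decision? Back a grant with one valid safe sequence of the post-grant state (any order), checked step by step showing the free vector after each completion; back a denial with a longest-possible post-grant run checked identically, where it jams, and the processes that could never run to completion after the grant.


GRANT — the state after the grant stays safe, e.g. via W5, W3, W2, W9, W1.
Key observation: post-grant, (0, 1, 1, 1) remains, and an order beginning with W5 completes everyone.
Verifying the post-grant state step by step:
  pool = (0, 1, 1, 1)
  W5: need (0, 1, 0, 1) fits (0, 1, 1, 1); releases (2, 0, 0, 2), pool now (2, 1, 1, 3)
  W3: need (0, 1, 1, 3) fits (2, 1, 1, 3); releases (2, 1, 1, 0), pool now (4, 2, 2, 3)
  W2: need (1, 1, 1, 1) fits (4, 2, 2, 3); releases (1, 0, 0, 0), pool now (5, 2, 2, 3)
  W9: need (2, 2, 1, 2) fits (5, 2, 2, 3); releases (0, 0, 0, 2), pool now (5, 2, 2, 5)
  W1: need (1, 0, 1, 4) fits (5, 2, 2, 5); releases (2, 3, 2, 2), pool now (7, 5, 4, 7)


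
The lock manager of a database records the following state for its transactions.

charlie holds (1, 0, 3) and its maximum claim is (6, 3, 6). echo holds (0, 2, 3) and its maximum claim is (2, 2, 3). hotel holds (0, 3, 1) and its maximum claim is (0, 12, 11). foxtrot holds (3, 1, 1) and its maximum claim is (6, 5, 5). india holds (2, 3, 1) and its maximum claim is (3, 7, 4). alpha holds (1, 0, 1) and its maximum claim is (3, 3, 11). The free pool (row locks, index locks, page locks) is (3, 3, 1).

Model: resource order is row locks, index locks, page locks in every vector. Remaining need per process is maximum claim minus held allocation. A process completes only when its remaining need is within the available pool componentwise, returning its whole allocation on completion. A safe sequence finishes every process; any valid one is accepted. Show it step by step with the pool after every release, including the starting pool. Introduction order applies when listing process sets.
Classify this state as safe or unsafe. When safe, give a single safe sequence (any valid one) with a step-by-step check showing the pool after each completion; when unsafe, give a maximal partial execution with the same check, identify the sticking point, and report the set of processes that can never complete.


UNSAFE.
Key observation: the pool after echo, india, foxtrot, charlie is (9, 9, 9); every surviving request exceeds it in page locks, so progress ends there.
Going as far as possible: echo, india, foxtrot, charlie; after that, nothing fits. Step-by-step check:
  pool = (3, 3, 1)
  echo: need (2, 0, 0) fits (3, 3, 1); releases (0, 2, 3), pool now (3, 5, 4)
  india: need (1, 4, 3) fits (3, 5, 4); releases (2, 3, 1), pool now (5, 8, 5)
  foxtrot: need (3, 4, 4) fits (5, 8, 5); releases (3, 1, 1), pool now (8, 9, 6)
  charlie: need (5, 3, 3) fits (8, 9, 6); releases (1, 0, 3), pool now (9, 9, 9)
  hotel still needs (0, 9, 10) but only (9, 9, 9) is free — short on page locks
  alpha still needs (2, 3, 10) but only (9, 9, 9) is free — short on page locks
Processes that can never finish: hotel and alpha.


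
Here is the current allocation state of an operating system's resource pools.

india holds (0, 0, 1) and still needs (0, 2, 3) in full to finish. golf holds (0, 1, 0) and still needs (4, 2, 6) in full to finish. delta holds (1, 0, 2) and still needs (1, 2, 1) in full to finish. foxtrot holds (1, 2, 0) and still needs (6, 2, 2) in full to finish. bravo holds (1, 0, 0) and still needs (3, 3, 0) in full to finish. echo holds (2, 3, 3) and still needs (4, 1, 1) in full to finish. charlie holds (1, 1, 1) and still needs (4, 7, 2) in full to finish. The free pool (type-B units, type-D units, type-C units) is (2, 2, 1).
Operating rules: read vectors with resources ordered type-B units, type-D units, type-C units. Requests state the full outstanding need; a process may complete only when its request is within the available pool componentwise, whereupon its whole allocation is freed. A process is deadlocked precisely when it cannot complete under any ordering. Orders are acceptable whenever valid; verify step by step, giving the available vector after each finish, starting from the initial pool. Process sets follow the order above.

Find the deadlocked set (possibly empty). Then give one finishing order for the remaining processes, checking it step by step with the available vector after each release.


Deadlocked set: golf, foxtrot, bravo, echo and charlie.
Key observation: after delta, india the pool peaks at (3, 2, 4), and each blocked process is short somewhere: golf on type-B units, type-C units; foxtrot on type-B units; bravo on type-D units; echo on type-B units; charlie on type-B units, type-D units.
A valid finishing order for the others: delta, india. Check, step by step:
  pool = (2, 2, 1)
  run delta (needs (1, 2, 1), free (2, 2, 1)); after release of (1, 0, 2) the pool is (3, 2, 3)
  run india (needs (0, 2, 3), free (3, 2, 3)); after release of (0, 0, 1) the pool is (3, 2, 4)
The stuck group stays short no matter what:
  blocked: golf wants (4, 2, 6), pool (3, 2, 4) — not enough type-B units and type-C units
  blocked: foxtrot wants (6, 2, 2), pool (3, 2, 4) — not enough type-B units
  blocked: bravo wants (3, 3, 0), pool (3, 2, 4) — not enough type-D units
  blocked: echo wants (4, 1, 1), pool (3, 2, 4) — not enough type-B units
  blocked: charlie wants (4, 7, 2), pool (3, 2, 4) — not enough type-B units and type-D units


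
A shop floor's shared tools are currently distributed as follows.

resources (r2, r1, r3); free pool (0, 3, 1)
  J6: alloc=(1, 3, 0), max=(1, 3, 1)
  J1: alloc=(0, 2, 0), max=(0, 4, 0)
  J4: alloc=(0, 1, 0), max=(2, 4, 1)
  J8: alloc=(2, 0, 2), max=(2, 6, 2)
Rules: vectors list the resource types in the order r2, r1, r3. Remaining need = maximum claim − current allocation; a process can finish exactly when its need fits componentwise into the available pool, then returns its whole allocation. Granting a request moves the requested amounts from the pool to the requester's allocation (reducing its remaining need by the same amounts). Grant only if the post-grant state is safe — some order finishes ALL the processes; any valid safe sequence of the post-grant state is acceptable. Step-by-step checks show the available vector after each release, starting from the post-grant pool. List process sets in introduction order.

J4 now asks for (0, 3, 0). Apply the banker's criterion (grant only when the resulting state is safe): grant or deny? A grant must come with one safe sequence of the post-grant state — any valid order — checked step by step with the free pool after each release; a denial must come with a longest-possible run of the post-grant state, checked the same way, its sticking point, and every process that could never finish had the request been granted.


DENY — the pretend-granted state is unsafe.
Key observation: after J6, J1 the pool peaks at (1, 5, 1), and each blocked process is short somewhere: J4 on r2; J8 on r1.
On the post-grant state, J6, J1 is a maximal run — nothing extends it. Verifying each step:
  pool = (0, 0, 1)
  run J6 (needs (0, 0, 1), free (0, 0, 1)); after release of (1, 3, 0) the pool is (1, 3, 1)
  run J1 (needs (0, 2, 0), free (1, 3, 1)); after release of (0, 2, 0) the pool is (1, 5, 1)
  J4 cannot run: need (2, 0, 1) vs free (1, 5, 1) (insufficient r2)
  J8 cannot run: need (0, 6, 0) vs free (1, 5, 1) (insufficient r1)
Had the request been granted, J4 and J8 could never finish.
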